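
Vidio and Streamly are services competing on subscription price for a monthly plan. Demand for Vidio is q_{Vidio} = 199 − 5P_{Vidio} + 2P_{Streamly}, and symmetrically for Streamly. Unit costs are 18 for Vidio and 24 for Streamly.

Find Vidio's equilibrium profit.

1757.8125

Vidio's profit: π = (P_{Vidio} − 18)(199 − 5P_{Vidio} + 2P_{Streamly}).
∂π/∂P_{Vidio} = 289 − 10P_{Vidio} + 2P_{Streamly} = 0 ⇒ P_{Vidio} = 28.9 + 0.2P_{Streamly}.
Similarly P_{Streamly} = 31.9 + 0.2P_{Vidio}.
Substituting the second reaction function into the first: P_{Vidio} = 28.9 + 0.2(31.9 + 0.2P_{Vidio}), which gives 0.96P_{Vidio} = 35.28 ⇒ P_{Vidio} = 36.75.
Then P_{Streamly} = 31.9 + 0.2·36.75 = 39.25.
q_{Vidio} = 199 − 5·36.75 + 2·39.25 = 93.75.
Profit = (36.75 − 18)·93.75 = 1757.8125.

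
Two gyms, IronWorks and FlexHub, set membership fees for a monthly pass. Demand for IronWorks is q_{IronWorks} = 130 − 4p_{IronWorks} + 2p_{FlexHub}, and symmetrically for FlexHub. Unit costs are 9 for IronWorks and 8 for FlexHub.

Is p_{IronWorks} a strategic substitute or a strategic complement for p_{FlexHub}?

strategic complements

IronWorks's profit: π = (p_{IronWorks} − 9)(130 − 4p_{IronWorks} + 2p_{FlexHub}).
∂π/∂p_{IronWorks} = 166 − 8p_{IronWorks} + 2p_{FlexHub} = 0 ⇒ p_{IronWorks} = 20.75 + 0.25p_{FlexHub}.
The best-response slope dp_{IronWorks}/dp_{FlexHub} = 0.25 > 0: the reaction function is upward-sloping, so the choices are strategic complements.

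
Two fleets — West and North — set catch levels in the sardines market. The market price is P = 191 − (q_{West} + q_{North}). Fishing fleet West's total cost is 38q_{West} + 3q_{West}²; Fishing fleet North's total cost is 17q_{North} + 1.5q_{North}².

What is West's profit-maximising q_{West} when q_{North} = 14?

Fishing fleet West's profit: π = q_{West}(191 − (q_{West} + q_{North})) − 38q_{West} − 3q_{West}².
∂π/∂q_{West} = 153 − 8q_{West} − q_{North} = 0, so q_{West} = 19.125 − 0.125q_{North}.
At q_{North} = 14: q_{West} = 19.125 − 0.125·14 = 17.375.

17.375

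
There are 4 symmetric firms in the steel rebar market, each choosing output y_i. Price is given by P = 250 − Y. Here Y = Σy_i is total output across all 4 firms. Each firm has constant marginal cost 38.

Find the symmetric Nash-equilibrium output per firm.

A representative firm's profit is π_i = y_i(250 − Y) − 38y_i, with Y = y_i + Σ_{j≠i} y_j.
First-order condition: 212 − 2y_i − Σ_{j≠i} y_j = 0.
Imposing symmetry (y_j = y for all j) turns Σ_{j≠i} y_j into 3y, so 212 = 5y and y = 42.4.

42.4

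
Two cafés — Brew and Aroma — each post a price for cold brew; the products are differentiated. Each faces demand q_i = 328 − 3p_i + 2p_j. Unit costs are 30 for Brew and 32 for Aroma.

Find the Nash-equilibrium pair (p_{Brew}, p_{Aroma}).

Brew's profit: π = (p_{Brew} − 30)(328 − 3p_{Brew} + 2p_{Aroma}).
∂π/∂p_{Brew} = 418 − 6p_{Brew} + 2p_{Aroma} = 0 ⇒ p_{Brew} = 209/3 + (1/3)p_{Aroma}.
Similarly p_{Aroma} = 212/3 + (1/3)p_{Brew}.
Substituting the second reaction function into the first: p_{Brew} = 209/3 + (1/3)(212/3 + (1/3)p_{Brew}), which gives (8/9)p_{Brew} = 839/9 ⇒ p_{Brew} = 104.875.
Then p_{Aroma} = 212/3 + (1/3)·104.875 = 105.625.

104.875, 105.625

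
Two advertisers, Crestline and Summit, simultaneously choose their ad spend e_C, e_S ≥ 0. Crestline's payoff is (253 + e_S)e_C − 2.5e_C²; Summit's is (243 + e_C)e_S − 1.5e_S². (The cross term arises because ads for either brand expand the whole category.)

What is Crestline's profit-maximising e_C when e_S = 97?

Expanding Crestline's payoff: 253e_C + e_Se_C − 2.5e_C².
∂π/∂e_C = 253 + e_S − 5e_C = 0, so e_C = 50.6 + 0.2e_S.
At e_S = 97: e_C = 50.6 + 0.2·97 = 70.

70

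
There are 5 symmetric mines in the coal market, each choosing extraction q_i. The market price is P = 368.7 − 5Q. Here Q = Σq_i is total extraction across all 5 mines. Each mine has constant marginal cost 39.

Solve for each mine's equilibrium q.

10.99

A representative mine's profit is π_i = q_i(368.7 − 5Q) − 39q_i, with Q = q_i + Σ_{j≠i} q_j.
First-order condition: 329.7 − 10q_i − 5Σ_{j≠i} q_j = 0.
In a symmetric equilibrium every mine chooses the same q, so Σ_{j≠i} q_j = 4q. The condition becomes 329.7 − 30q = 0, giving q = 329.7/30 = 10.99.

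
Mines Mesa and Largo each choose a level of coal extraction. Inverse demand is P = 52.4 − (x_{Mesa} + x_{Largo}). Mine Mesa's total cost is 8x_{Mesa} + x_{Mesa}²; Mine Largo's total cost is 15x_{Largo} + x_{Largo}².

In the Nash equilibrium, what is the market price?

36.04

Mine Mesa's profit: π = x_{Mesa}(52.4 − (x_{Mesa} + x_{Largo})) − 8x_{Mesa} − x_{Mesa}².
∂π/∂x_{Mesa} = 44.4 − 4x_{Mesa} − x_{Largo} = 0, so x_{Mesa} = 11.1 − 0.25x_{Largo}.
By the same steps for Largo: x_{Largo} = 9.35 − 0.25x_{Mesa}.
Substituting the second reaction function into the first: x_{Mesa} = 11.1 − 0.25(9.35 − 0.25x_{Mesa}), which gives 0.9375x_{Mesa} = 8.7625 ⇒ x_{Mesa} = 701/75.
Then x_{Largo} = 9.35 − 0.25·(701/75) = 526/75.
Equilibrium price: P = 52.4 − 16.36 = 36.04.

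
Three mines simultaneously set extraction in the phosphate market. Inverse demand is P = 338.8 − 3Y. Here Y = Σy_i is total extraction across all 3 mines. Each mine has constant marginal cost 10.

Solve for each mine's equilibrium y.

27.4

A representative mine's profit is π_i = y_i(338.8 − 3Y) − 10y_i, with Y = y_i + Σ_{j≠i} y_j.
First-order condition: 328.8 − 6y_i − 3Σ_{j≠i} y_j = 0.
With identical mines, set every y_j = y: then 328.8 − 6y − 6y = 0, i.e. y = 328.8/12 = 27.4.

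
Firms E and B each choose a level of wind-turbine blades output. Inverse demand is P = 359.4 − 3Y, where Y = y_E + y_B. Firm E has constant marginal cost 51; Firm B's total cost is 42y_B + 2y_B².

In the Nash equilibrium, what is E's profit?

Firm E's profit: π = y_E(359.4 − 3(y_E + y_B)) − 51y_E.
∂π/∂y_E = 308.4 − 6y_E − 3y_B = 0, so y_E = 51.4 − 0.5y_B.
For B: ∂π/∂y_B = 317.4 − 10y_B − 3y_E = 0 ⇒ y_B = 31.74 − 0.3y_E.
Substituting the second reaction function into the first: y_E = 51.4 − 0.5(31.74 − 0.3y_E), which gives 0.85y_E = 35.53 ⇒ y_E = 41.8.
Then y_B = 31.74 − 0.3·41.8 = 19.2.
Price P = 359.4 − 3·61 = 176.4.
E's profit: (176.4 − 51)·41.8 = 5241.72.

5241.72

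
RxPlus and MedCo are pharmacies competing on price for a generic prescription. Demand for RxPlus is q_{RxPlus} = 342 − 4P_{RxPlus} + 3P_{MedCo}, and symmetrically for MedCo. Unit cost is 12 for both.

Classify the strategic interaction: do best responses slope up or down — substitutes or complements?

RxPlus's profit: π = (P_{RxPlus} − 12)(342 − 4P_{RxPlus} + 3P_{MedCo}).
∂π/∂P_{RxPlus} = 390 − 8P_{RxPlus} + 3P_{MedCo} = 0 ⇒ P_{RxPlus} = 48.75 + 0.375P_{MedCo}.
The best-response slope dP_{RxPlus}/dP_{MedCo} = 0.375 > 0: the reaction function is upward-sloping, so the choices are strategic complements.

strategic complements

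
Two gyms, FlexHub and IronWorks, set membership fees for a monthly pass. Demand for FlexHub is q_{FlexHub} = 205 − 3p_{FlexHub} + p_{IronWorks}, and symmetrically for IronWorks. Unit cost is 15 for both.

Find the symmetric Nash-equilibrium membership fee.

FlexHub's profit: π = (p_{FlexHub} − 15)(205 − 3p_{FlexHub} + p_{IronWorks}).
∂π/∂p_{FlexHub} = 250 − 6p_{FlexHub} + p_{IronWorks} = 0 ⇒ p_{FlexHub} = 125/3 + (1/6)p_{IronWorks}.
Setting p_{FlexHub} = p_{IronWorks} in the reaction function: p_{FlexHub} = 125/3 + (1/6)p_{FlexHub}, so p_{FlexHub} = (125/3) / (5/6) = 50.

50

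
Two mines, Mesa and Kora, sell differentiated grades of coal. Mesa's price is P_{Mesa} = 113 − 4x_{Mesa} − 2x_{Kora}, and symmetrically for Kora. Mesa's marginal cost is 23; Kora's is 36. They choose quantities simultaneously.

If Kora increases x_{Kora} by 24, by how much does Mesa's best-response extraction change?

-6

Mine Mesa's profit: π = x_{Mesa}(113 − 4x_{Mesa} − 2x_{Kora}) − 23x_{Mesa}.
∂π/∂x_{Mesa} = 90 − 8x_{Mesa} − 2x_{Kora} = 0 ⇒ x_{Mesa} = 11.25 − 0.25x_{Kora}.
The reaction-function slope is −0.25, so a 24-unit rise in x_{Kora} moves x_{Mesa} by −0.25 × 24 = −6. Mesa's best response falls — the actions are strategic substitutes.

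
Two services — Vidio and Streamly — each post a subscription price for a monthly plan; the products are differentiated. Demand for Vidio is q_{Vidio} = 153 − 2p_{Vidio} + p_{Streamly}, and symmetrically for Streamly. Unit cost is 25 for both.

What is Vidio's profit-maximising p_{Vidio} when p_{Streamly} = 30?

58.25

Vidio's profit: π = (p_{Vidio} − 25)(153 − 2p_{Vidio} + p_{Streamly}).
∂π/∂p_{Vidio} = 203 − 4p_{Vidio} + p_{Streamly} = 0 ⇒ p_{Vidio} = 50.75 + 0.25p_{Streamly}.
At p_{Streamly} = 30: p_{Vidio} = 50.75 + 0.25·30 = 58.25.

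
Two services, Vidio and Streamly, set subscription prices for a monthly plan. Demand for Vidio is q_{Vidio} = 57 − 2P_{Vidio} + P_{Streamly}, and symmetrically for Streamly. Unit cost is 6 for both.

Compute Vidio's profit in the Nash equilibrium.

Vidio's profit: π = (P_{Vidio} − 6)(57 − 2P_{Vidio} + P_{Streamly}).
∂π/∂P_{Vidio} = 69 − 4P_{Vidio} + P_{Streamly} = 0 ⇒ P_{Vidio} = 17.25 + 0.25P_{Streamly}.
The game is symmetric, so in equilibrium P_{Streamly} = P_{Vidio}: the reaction function gives 0.75P_{Vidio} = 17.25, hence P_{Vidio} = 23.
q_{Vidio} = 57 − 2·23 + 23 = 34.
Profit = (23 − 6)·34 = 578.

578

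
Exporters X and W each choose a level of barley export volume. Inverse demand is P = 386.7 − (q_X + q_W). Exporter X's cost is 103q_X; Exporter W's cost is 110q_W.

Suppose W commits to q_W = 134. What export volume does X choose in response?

Exporter X's profit: π = q_X(386.7 − (q_X + q_W)) − 103q_X.
∂π/∂q_X = 283.7 − 2q_X − q_W = 0, so q_X = 141.85 − 0.5q_W.
At q_W = 134: q_X = 141.85 − 0.5·134 = 74.85.

74.85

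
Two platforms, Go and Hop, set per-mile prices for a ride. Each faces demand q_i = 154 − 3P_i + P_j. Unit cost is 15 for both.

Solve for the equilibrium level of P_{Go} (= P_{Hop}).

Go's profit: π = (P_{Go} − 15)(154 − 3P_{Go} + P_{Hop}).
∂π/∂P_{Go} = 199 − 6P_{Go} + P_{Hop} = 0 ⇒ P_{Go} = 199/6 + (1/6)P_{Hop}.
Setting P_{Go} = P_{Hop} in the reaction function: P_{Go} = 199/6 + (1/6)P_{Go}, so P_{Go} = (199/6) / (5/6) = 39.8.

39.8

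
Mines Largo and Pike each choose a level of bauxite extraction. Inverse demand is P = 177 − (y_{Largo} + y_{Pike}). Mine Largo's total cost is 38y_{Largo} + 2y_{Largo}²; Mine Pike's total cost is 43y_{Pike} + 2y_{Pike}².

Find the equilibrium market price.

138

Mine Largo's profit: π = y_{Largo}(177 − (y_{Largo} + y_{Pike})) − 38y_{Largo} − 2y_{Largo}².
∂π/∂y_{Largo} = 139 − 6y_{Largo} − y_{Pike} = 0, so y_{Largo} = 139/6 − (1/6)y_{Pike}.
By the same steps for Pike: y_{Pike} = 67/3 − (1/6)y_{Largo}.
Plugging y_{Pike} into Largo's best response: y_{Largo} = 139/6 − (1/6)(67/3 − (1/6)y_{Largo}) ⇒ (35/36)y_{Largo} = 175/9, so y_{Largo} = 20.
Then y_{Pike} = 67/3 − (1/6)·20 = 19.
Equilibrium price: P = 177 − 39 = 138.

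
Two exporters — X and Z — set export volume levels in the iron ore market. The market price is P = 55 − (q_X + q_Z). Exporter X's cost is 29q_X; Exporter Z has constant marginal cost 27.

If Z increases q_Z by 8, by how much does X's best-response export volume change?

Exporter X's profit: π = q_X(55 − (q_X + q_Z)) − 29q_X.
∂π/∂q_X = 26 − 2q_X − q_Z = 0, so q_X = 13 − 0.5q_Z.
The reaction-function slope is −0.5, so an 8-unit rise in q_Z moves q_X by −0.5 × 8 = −4. X's best response falls — the actions are strategic substitutes.

-4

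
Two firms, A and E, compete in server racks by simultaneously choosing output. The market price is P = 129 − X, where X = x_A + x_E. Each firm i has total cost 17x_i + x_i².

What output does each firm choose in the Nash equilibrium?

Firm A's profit: π = x_A(129 − (x_A + x_E)) − 17x_A − x_A².
∂π/∂x_A = 112 − 4x_A − x_E = 0, so x_A = 28 − 0.25x_E.
Setting x_A = x_E in the reaction function: x_A = 28 − 0.25x_A, so x_A = 28 / 1.25 = 22.4.

22.4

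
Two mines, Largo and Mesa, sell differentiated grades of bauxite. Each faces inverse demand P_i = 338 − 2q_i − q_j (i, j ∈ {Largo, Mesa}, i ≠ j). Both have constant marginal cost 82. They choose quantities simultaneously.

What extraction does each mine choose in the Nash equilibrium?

51.2

Mine Largo's profit: π = q_{Largo}(338 − 2q_{Largo} − q_{Mesa}) − 82q_{Largo}.
∂π/∂q_{Largo} = 256 − 4q_{Largo} − q_{Mesa} = 0 ⇒ q_{Largo} = 64 − 0.25q_{Mesa}.
Setting q_{Largo} = q_{Mesa} in the reaction function: q_{Largo} = 64 − 0.25q_{Largo}, so q_{Largo} = 64 / 1.25 = 51.2.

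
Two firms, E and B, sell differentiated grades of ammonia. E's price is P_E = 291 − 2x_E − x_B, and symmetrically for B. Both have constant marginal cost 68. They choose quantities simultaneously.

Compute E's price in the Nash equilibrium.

Firm E's profit: π = x_E(291 − 2x_E − x_B) − 68x_E.
∂π/∂x_E = 223 − 4x_E − x_B = 0 ⇒ x_E = 55.75 − 0.25x_B.
The game is symmetric, so in equilibrium x_B = x_E: the reaction function gives 1.25x_E = 55.75, hence x_E = 44.6.
P_E = 291 − 2·44.6 − 44.6 = 157.2.

157.2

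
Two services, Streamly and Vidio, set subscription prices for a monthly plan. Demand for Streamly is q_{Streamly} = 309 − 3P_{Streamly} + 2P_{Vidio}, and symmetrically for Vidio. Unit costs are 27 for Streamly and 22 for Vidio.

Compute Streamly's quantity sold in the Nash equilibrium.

Streamly's profit: π = (P_{Streamly} − 27)(309 − 3P_{Streamly} + 2P_{Vidio}).
∂π/∂P_{Streamly} = 390 − 6P_{Streamly} + 2P_{Vidio} = 0 ⇒ P_{Streamly} = 65 + (1/3)P_{Vidio}.
Similarly P_{Vidio} = 62.5 + (1/3)P_{Streamly}.
Solving the two reaction functions simultaneously: (1 − (1/3)(1/3))P_{Streamly} = 65 + (1/3)·62.5, so (8/9)P_{Streamly} = 515/6 and P_{Streamly} = 96.5625.
Then P_{Vidio} = 62.5 + (1/3)·96.5625 = 94.6875.
q_{Streamly} = 309 − 3·96.5625 + 2·94.6875 = 208.6875.

208.6875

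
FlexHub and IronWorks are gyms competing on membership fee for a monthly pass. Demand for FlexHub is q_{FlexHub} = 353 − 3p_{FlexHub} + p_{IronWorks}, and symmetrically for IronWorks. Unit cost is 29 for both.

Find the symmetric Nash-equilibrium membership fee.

88

FlexHub's profit: π = (p_{FlexHub} − 29)(353 − 3p_{FlexHub} + p_{IronWorks}).
∂π/∂p_{FlexHub} = 440 − 6p_{FlexHub} + p_{IronWorks} = 0 ⇒ p_{FlexHub} = 220/3 + (1/6)p_{IronWorks}.
Setting p_{FlexHub} = p_{IronWorks} in the reaction function: p_{FlexHub} = 220/3 + (1/6)p_{FlexHub}, so p_{FlexHub} = (220/3) / (5/6) = 88.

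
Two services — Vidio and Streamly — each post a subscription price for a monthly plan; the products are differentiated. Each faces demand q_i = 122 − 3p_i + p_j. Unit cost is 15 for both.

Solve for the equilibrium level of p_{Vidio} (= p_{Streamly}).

33.4

Vidio's profit: π = (p_{Vidio} − 15)(122 − 3p_{Vidio} + p_{Streamly}).
∂π/∂p_{Vidio} = 167 − 6p_{Vidio} + p_{Streamly} = 0 ⇒ p_{Vidio} = 167/6 + (1/6)p_{Streamly}.
By symmetry p_{Streamly} = p_{Vidio}; substituting into the reaction function, (5/6)p_{Vidio} = 167/6 and p_{Vidio} = 33.4.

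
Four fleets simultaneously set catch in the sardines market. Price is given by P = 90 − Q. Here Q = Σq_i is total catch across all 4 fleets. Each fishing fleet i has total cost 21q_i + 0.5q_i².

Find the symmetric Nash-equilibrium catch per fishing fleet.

11.5

A representative fishing fleet's profit is π_i = q_i(90 − Q) − 21q_i − 0.5q_i², with Q = q_i + Σ_{j≠i} q_j.
First-order condition: 69 − 3q_i − Σ_{j≠i} q_j = 0.
With identical fishing fleets, set every q_j = q: then 69 − 3q − 3q = 0, i.e. q = 69/6 = 11.5.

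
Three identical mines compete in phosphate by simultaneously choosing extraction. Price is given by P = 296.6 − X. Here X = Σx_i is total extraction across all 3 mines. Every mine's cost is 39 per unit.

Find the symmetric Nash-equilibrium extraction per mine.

A representative mine's profit is π_i = x_i(296.6 − X) − 39x_i, with X = x_i + Σ_{j≠i} x_j.
First-order condition: 257.6 − 2x_i − Σ_{j≠i} x_j = 0.
Imposing symmetry (x_j = x for all j) turns Σ_{j≠i} x_j into 2x, so 257.6 = 4x and x = 64.4.

64.4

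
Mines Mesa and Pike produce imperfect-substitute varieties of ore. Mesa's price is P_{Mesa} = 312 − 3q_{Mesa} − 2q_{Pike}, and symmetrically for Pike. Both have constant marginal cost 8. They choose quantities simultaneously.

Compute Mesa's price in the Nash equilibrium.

Mine Mesa's profit: π = q_{Mesa}(312 − 3q_{Mesa} − 2q_{Pike}) − 8q_{Mesa}.
∂π/∂q_{Mesa} = 304 − 6q_{Mesa} − 2q_{Pike} = 0 ⇒ q_{Mesa} = 152/3 − (1/3)q_{Pike}.
By symmetry q_{Pike} = q_{Mesa}; substituting into the reaction function, (4/3)q_{Mesa} = 152/3 and q_{Mesa} = 38.
P_{Mesa} = 312 − 3·38 − 2·38 = 122.

122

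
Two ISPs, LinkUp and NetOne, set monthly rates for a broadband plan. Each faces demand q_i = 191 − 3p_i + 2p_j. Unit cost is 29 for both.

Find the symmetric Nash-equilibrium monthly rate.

69.5

LinkUp's profit: π = (p_{LinkUp} − 29)(191 − 3p_{LinkUp} + 2p_{NetOne}).
∂π/∂p_{LinkUp} = 278 − 6p_{LinkUp} + 2p_{NetOne} = 0 ⇒ p_{LinkUp} = 139/3 + (1/3)p_{NetOne}.
The game is symmetric, so in equilibrium p_{NetOne} = p_{LinkUp}: the reaction function gives (2/3)p_{LinkUp} = 139/3, hence p_{LinkUp} = 69.5.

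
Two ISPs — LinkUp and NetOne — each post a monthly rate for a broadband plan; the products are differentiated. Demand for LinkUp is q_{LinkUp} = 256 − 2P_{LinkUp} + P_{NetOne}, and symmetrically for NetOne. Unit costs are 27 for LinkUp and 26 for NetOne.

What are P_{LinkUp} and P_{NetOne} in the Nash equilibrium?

103.2, 102.8

LinkUp's profit: π = (P_{LinkUp} − 27)(256 − 2P_{LinkUp} + P_{NetOne}).
∂π/∂P_{LinkUp} = 310 − 4P_{LinkUp} + P_{NetOne} = 0 ⇒ P_{LinkUp} = 77.5 + 0.25P_{NetOne}.
Similarly P_{NetOne} = 77 + 0.25P_{LinkUp}.
Substituting the second reaction function into the first: P_{LinkUp} = 77.5 + 0.25(77 + 0.25P_{LinkUp}), which gives 0.9375P_{LinkUp} = 96.75 ⇒ P_{LinkUp} = 103.2.
Then P_{NetOne} = 77 + 0.25·103.2 = 102.8.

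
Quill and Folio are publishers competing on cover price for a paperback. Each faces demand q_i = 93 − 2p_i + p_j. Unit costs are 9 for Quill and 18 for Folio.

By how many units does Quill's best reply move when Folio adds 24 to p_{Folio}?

Quill's profit: π = (p_{Quill} − 9)(93 − 2p_{Quill} + p_{Folio}).
∂π/∂p_{Quill} = 111 − 4p_{Quill} + p_{Folio} = 0 ⇒ p_{Quill} = 27.75 + 0.25p_{Folio}.
The reaction-function slope is 0.25, so a 24-unit rise in p_{Folio} moves p_{Quill} by 0.25 × 24 = 6. Quill's best response rises — the actions are strategic complements.

6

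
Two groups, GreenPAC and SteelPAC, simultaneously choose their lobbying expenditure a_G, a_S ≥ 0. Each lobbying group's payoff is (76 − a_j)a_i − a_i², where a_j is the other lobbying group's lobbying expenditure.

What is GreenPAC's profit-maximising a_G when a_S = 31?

22.5

GreenPAC's payoff is (76 − a_S)a_G − a_G².
∂π/∂a_G = 76 − a_S − 2a_G = 0, so a_G = 38 − 0.5a_S.
At a_S = 31: a_G = 38 − 0.5·31 = 22.5.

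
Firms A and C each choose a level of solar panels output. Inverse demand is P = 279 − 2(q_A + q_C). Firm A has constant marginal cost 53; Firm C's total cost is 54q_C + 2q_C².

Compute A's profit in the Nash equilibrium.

Firm A's profit: π = q_A(279 − 2(q_A + q_C)) − 53q_A.
∂π/∂q_A = 226 − 4q_A − 2q_C = 0, so q_A = 56.5 − 0.5q_C.
For C: ∂π/∂q_C = 225 − 8q_C − 2q_A = 0 ⇒ q_C = 28.125 − 0.25q_A.
Plugging q_C into A's best response: q_A = 56.5 − 0.5(28.125 − 0.25q_A) ⇒ 0.875q_A = 42.4375, so q_A = 48.5.
Then q_C = 28.125 − 0.25·48.5 = 16.
Price P = 279 − 2·64.5 = 150.
A's profit: (150 − 53)·48.5 = 4704.5.

4704.5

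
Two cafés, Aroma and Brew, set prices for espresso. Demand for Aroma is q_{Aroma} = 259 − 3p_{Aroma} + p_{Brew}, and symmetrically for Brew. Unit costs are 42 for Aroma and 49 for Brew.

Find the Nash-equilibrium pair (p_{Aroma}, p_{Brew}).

77.6, 80.6

Aroma's profit: π = (p_{Aroma} − 42)(259 − 3p_{Aroma} + p_{Brew}).
∂π/∂p_{Aroma} = 385 − 6p_{Aroma} + p_{Brew} = 0 ⇒ p_{Aroma} = 385/6 + (1/6)p_{Brew}.
Similarly p_{Brew} = 203/3 + (1/6)p_{Aroma}.
Substituting the second reaction function into the first: p_{Aroma} = 385/6 + (1/6)(203/3 + (1/6)p_{Aroma}), which gives (35/36)p_{Aroma} = 679/9 ⇒ p_{Aroma} = 77.6.
Then p_{Brew} = 203/3 + (1/6)·77.6 = 80.6.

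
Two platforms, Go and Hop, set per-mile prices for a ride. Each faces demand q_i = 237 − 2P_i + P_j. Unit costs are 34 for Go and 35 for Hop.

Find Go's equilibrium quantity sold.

Go's profit: π = (P_{Go} − 34)(237 − 2P_{Go} + P_{Hop}).
∂π/∂P_{Go} = 305 − 4P_{Go} + P_{Hop} = 0 ⇒ P_{Go} = 76.25 + 0.25P_{Hop}.
Similarly P_{Hop} = 76.75 + 0.25P_{Go}.
Substituting the second reaction function into the first: P_{Go} = 76.25 + 0.25(76.75 + 0.25P_{Go}), which gives 0.9375P_{Go} = 95.4375 ⇒ P_{Go} = 101.8.
Then P_{Hop} = 76.75 + 0.25·101.8 = 102.2.
q_{Go} = 237 − 2·101.8 + 102.2 = 135.6.

135.6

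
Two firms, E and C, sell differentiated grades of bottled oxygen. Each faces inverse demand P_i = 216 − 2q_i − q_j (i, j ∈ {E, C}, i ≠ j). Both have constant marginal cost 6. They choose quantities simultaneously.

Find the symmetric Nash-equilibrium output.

Firm E's profit: π = q_E(216 − 2q_E − q_C) − 6q_E.
∂π/∂q_E = 210 − 4q_E − q_C = 0 ⇒ q_E = 52.5 − 0.25q_C.
Setting q_E = q_C in the reaction function: q_E = 52.5 − 0.25q_E, so q_E = 52.5 / 1.25 = 42.

42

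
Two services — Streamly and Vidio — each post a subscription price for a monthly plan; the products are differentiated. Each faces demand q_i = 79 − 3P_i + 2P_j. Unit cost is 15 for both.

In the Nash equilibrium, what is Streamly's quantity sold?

48

Streamly's profit: π = (P_{Streamly} − 15)(79 − 3P_{Streamly} + 2P_{Vidio}).
∂π/∂P_{Streamly} = 124 − 6P_{Streamly} + 2P_{Vidio} = 0 ⇒ P_{Streamly} = 62/3 + (1/3)P_{Vidio}.
Setting P_{Streamly} = P_{Vidio} in the reaction function: P_{Streamly} = 62/3 + (1/3)P_{Streamly}, so P_{Streamly} = (62/3) / (2/3) = 31.
q_{Streamly} = 79 − 3·31 + 2·31 = 48.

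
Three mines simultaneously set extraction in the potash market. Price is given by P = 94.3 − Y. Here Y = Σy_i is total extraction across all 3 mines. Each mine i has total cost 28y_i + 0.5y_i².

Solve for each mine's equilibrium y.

13.26

A representative mine's profit is π_i = y_i(94.3 − Y) − 28y_i − 0.5y_i², with Y = y_i + Σ_{j≠i} y_j.
First-order condition: 66.3 − 3y_i − Σ_{j≠i} y_j = 0.
Imposing symmetry (y_j = y for all j) turns Σ_{j≠i} y_j into 2y, so 66.3 = 5y and y = 13.26.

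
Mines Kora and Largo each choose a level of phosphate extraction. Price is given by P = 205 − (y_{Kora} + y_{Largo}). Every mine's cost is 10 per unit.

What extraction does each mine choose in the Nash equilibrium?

65

Mine Kora's profit: π = y_{Kora}(205 − (y_{Kora} + y_{Largo})) − 10y_{Kora}.
∂π/∂y_{Kora} = 195 − 2y_{Kora} − y_{Largo} = 0, so y_{Kora} = 97.5 − 0.5y_{Largo}.
Setting y_{Kora} = y_{Largo} in the reaction function: y_{Kora} = 97.5 − 0.5y_{Kora}, so y_{Kora} = 97.5 / 1.5 = 65.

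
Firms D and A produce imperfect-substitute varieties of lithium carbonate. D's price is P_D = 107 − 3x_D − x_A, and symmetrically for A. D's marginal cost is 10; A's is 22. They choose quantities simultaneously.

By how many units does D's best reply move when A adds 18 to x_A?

-3

Firm D's profit: π = x_D(107 − 3x_D − x_A) − 10x_D.
∂π/∂x_D = 97 − 6x_D − x_A = 0 ⇒ x_D = 97/6 − (1/6)x_A.
The reaction-function slope is −1/6, so an 18-unit rise in x_A moves x_D by −1/6 × 18 = −3. D's best response falls — the actions are strategic substitutes.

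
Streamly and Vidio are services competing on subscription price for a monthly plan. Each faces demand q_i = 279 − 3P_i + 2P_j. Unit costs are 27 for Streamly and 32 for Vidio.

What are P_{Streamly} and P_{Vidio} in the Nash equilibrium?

90.9375, 92.8125

Streamly's profit: π = (P_{Streamly} − 27)(279 − 3P_{Streamly} + 2P_{Vidio}).
∂π/∂P_{Streamly} = 360 − 6P_{Streamly} + 2P_{Vidio} = 0 ⇒ P_{Streamly} = 60 + (1/3)P_{Vidio}.
Similarly P_{Vidio} = 62.5 + (1/3)P_{Streamly}.
Plugging P_{Vidio} into Streamly's best response: P_{Streamly} = 60 + (1/3)(62.5 + (1/3)P_{Streamly}) ⇒ (8/9)P_{Streamly} = 485/6, so P_{Streamly} = 90.9375.
Then P_{Vidio} = 62.5 + (1/3)·90.9375 = 92.8125.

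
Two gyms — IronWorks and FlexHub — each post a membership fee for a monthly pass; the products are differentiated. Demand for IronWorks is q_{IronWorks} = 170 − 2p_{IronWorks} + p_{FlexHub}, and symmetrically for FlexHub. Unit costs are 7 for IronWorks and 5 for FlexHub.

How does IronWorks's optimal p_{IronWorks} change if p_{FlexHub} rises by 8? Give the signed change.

2

IronWorks's profit: π = (p_{IronWorks} − 7)(170 − 2p_{IronWorks} + p_{FlexHub}).
∂π/∂p_{IronWorks} = 184 − 4p_{IronWorks} + p_{FlexHub} = 0 ⇒ p_{IronWorks} = 46 + 0.25p_{FlexHub}.
The reaction-function slope is 0.25, so an 8-unit rise in p_{FlexHub} moves p_{IronWorks} by 0.25 × 8 = 2. IronWorks's best response rises — the actions are strategic complements.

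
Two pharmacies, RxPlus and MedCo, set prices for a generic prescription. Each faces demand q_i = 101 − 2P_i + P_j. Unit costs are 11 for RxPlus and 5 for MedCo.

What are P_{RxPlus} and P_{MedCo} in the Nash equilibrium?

RxPlus's profit: π = (P_{RxPlus} − 11)(101 − 2P_{RxPlus} + P_{MedCo}).
∂π/∂P_{RxPlus} = 123 − 4P_{RxPlus} + P_{MedCo} = 0 ⇒ P_{RxPlus} = 30.75 + 0.25P_{MedCo}.
Similarly P_{MedCo} = 27.75 + 0.25P_{RxPlus}.
Plugging P_{MedCo} into RxPlus's best response: P_{RxPlus} = 30.75 + 0.25(27.75 + 0.25P_{RxPlus}) ⇒ 0.9375P_{RxPlus} = 37.6875, so P_{RxPlus} = 40.2.
Then P_{MedCo} = 27.75 + 0.25·40.2 = 37.8.

40.2, 37.8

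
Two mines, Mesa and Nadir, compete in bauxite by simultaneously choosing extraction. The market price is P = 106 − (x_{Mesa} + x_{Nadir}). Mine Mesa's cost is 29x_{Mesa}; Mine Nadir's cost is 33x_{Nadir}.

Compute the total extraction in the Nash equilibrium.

Mine Mesa's profit: π = x_{Mesa}(106 − (x_{Mesa} + x_{Nadir})) − 29x_{Mesa}.
∂π/∂x_{Mesa} = 77 − 2x_{Mesa} − x_{Nadir} = 0, so x_{Mesa} = 38.5 − 0.5x_{Nadir}.
By the same steps for Nadir: x_{Nadir} = 36.5 − 0.5x_{Mesa}.
Substituting the second reaction function into the first: x_{Mesa} = 38.5 − 0.5(36.5 − 0.5x_{Mesa}), which gives 0.75x_{Mesa} = 20.25 ⇒ x_{Mesa} = 27.
Then x_{Nadir} = 36.5 − 0.5·27 = 23.
Total extraction: 27 + 23 = 50.

50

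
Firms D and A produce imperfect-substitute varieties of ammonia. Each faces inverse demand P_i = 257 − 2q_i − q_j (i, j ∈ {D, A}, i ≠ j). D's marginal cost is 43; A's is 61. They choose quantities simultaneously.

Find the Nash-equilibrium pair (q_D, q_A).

44, 38

Firm D's profit: π = q_D(257 − 2q_D − q_A) − 43q_D.
∂π/∂q_D = 214 − 4q_D − q_A = 0 ⇒ q_D = 53.5 − 0.25q_A.
Similarly q_A = 49 − 0.25q_D.
Substituting the second reaction function into the first: q_D = 53.5 − 0.25(49 − 0.25q_D), which gives 0.9375q_D = 41.25 ⇒ q_D = 44.
Then q_A = 49 − 0.25·44 = 38.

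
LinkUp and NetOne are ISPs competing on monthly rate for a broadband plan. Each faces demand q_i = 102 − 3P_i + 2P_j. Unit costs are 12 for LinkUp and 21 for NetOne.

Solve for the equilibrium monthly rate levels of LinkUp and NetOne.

36.1875, 39.5625

LinkUp's profit: π = (P_{LinkUp} − 12)(102 − 3P_{LinkUp} + 2P_{NetOne}).
∂π/∂P_{LinkUp} = 138 − 6P_{LinkUp} + 2P_{NetOne} = 0 ⇒ P_{LinkUp} = 23 + (1/3)P_{NetOne}.
Similarly P_{NetOne} = 27.5 + (1/3)P_{LinkUp}.
Substituting the second reaction function into the first: P_{LinkUp} = 23 + (1/3)(27.5 + (1/3)P_{LinkUp}), which gives (8/9)P_{LinkUp} = 193/6 ⇒ P_{LinkUp} = 36.1875.
Then P_{NetOne} = 27.5 + (1/3)·36.1875 = 39.5625.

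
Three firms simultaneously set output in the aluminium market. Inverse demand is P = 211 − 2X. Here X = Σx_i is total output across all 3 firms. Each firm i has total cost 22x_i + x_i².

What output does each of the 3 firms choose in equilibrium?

A representative firm's profit is π_i = x_i(211 − 2X) − 22x_i − x_i², with X = x_i + Σ_{j≠i} x_j.
First-order condition: 189 − 6x_i − 2Σ_{j≠i} x_j = 0.
In a symmetric equilibrium every firm chooses the same x, so Σ_{j≠i} x_j = 2x. The condition becomes 189 − 10x = 0, giving x = 189/10 = 18.9.

18.9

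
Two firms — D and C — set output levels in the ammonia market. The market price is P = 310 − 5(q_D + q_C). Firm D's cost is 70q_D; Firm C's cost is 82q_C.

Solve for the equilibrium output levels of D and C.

Firm D's profit: π = q_D(310 − 5(q_D + q_C)) − 70q_D.
∂π/∂q_D = 240 − 10q_D − 5q_C = 0, so q_D = 24 − 0.5q_C.
By the same steps for C: q_C = 22.8 − 0.5q_D.
Substituting the second reaction function into the first: q_D = 24 − 0.5(22.8 − 0.5q_D), which gives 0.75q_D = 12.6 ⇒ q_D = 16.8.
Then q_C = 22.8 − 0.5·16.8 = 14.4.

16.8, 14.4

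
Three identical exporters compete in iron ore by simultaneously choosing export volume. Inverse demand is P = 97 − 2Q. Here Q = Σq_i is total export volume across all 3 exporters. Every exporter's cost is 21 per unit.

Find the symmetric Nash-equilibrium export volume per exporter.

A representative exporter's profit is π_i = q_i(97 − 2Q) − 21q_i, with Q = q_i + Σ_{j≠i} q_j.
First-order condition: 76 − 4q_i − 2Σ_{j≠i} q_j = 0.
Imposing symmetry (q_j = q for all j) turns Σ_{j≠i} q_j into 2q, so 76 = 8q and q = 9.5.

9.5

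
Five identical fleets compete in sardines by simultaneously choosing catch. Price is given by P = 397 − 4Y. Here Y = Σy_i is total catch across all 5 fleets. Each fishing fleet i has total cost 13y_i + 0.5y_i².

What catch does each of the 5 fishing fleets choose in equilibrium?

15.36

A representative fishing fleet's profit is π_i = y_i(397 − 4Y) − 13y_i − 0.5y_i², with Y = y_i + Σ_{j≠i} y_j.
First-order condition: 384 − 9y_i − 4Σ_{j≠i} y_j = 0.
Imposing symmetry (y_j = y for all j) turns Σ_{j≠i} y_j into 4y, so 384 = 25y and y = 15.36.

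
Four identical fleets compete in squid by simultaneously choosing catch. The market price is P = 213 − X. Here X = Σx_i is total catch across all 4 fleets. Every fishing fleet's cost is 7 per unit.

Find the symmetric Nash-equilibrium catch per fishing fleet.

41.2

A representative fishing fleet's profit is π_i = x_i(213 − X) − 7x_i, with X = x_i + Σ_{j≠i} x_j.
First-order condition: 206 − 2x_i − Σ_{j≠i} x_j = 0.
In a symmetric equilibrium every fishing fleet chooses the same x, so Σ_{j≠i} x_j = 3x. The condition becomes 206 − 5x = 0, giving x = 206/5 = 41.2.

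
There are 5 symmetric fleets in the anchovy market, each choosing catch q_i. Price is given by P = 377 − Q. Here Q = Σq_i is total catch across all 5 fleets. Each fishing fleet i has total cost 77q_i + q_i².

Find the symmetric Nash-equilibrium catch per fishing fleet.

A representative fishing fleet's profit is π_i = q_i(377 − Q) − 77q_i − q_i², with Q = q_i + Σ_{j≠i} q_j.
First-order condition: 300 − 4q_i − Σ_{j≠i} q_j = 0.
Imposing symmetry (q_j = q for all j) turns Σ_{j≠i} q_j into 4q, so 300 = 8q and q = 37.5.

37.5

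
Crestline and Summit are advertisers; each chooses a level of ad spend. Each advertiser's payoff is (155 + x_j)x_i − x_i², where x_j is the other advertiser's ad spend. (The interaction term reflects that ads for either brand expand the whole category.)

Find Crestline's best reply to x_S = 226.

Crestline's payoff is (155 + x_S)x_C − x_C².
∂π/∂x_C = 155 + x_S − 2x_C = 0, so x_C = 77.5 + 0.5x_S.
At x_S = 226: x_C = 77.5 + 0.5·226 = 190.5.

190.5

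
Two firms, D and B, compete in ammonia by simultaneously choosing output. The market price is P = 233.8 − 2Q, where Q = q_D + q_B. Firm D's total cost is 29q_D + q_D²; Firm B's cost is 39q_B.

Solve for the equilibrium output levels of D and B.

21.48, 37.96

Firm D's profit: π = q_D(233.8 − 2(q_D + q_B)) − 29q_D − q_D².
∂π/∂q_D = 204.8 − 6q_D − 2q_B = 0, so q_D = 512/15 − (1/3)q_B.
For B: ∂π/∂q_B = 194.8 − 4q_B − 2q_D = 0 ⇒ q_B = 48.7 − 0.5q_D.
Substituting the second reaction function into the first: q_D = 512/15 − (1/3)(48.7 − 0.5q_D), which gives (5/6)q_D = 17.9 ⇒ q_D = 21.48.
Then q_B = 48.7 − 0.5·21.48 = 37.96.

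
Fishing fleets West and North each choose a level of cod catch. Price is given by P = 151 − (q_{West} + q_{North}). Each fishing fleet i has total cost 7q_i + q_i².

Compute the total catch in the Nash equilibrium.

57.6

Fishing fleet West's profit: π = q_{West}(151 − (q_{West} + q_{North})) − 7q_{West} − q_{West}².
∂π/∂q_{West} = 144 − 4q_{West} − q_{North} = 0, so q_{West} = 36 − 0.25q_{North}.
The game is symmetric, so in equilibrium q_{North} = q_{West}: the reaction function gives 1.25q_{West} = 36, hence q_{West} = 28.8.
Total catch: 28.8 + 28.8 = 57.6.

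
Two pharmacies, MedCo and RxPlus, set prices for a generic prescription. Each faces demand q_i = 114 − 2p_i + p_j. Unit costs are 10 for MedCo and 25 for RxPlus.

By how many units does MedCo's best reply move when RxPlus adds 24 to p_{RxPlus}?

6

MedCo's profit: π = (p_{MedCo} − 10)(114 − 2p_{MedCo} + p_{RxPlus}).
∂π/∂p_{MedCo} = 134 − 4p_{MedCo} + p_{RxPlus} = 0 ⇒ p_{MedCo} = 33.5 + 0.25p_{RxPlus}.
The reaction-function slope is 0.25, so a 24-unit rise in p_{RxPlus} moves p_{MedCo} by 0.25 × 24 = 6. MedCo's best response rises — the actions are strategic complements.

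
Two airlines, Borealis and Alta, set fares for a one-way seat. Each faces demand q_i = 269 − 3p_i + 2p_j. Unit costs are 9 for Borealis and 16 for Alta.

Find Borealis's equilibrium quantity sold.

198.9375

Borealis's profit: π = (p_{Borealis} − 9)(269 − 3p_{Borealis} + 2p_{Alta}).
∂π/∂p_{Borealis} = 296 − 6p_{Borealis} + 2p_{Alta} = 0 ⇒ p_{Borealis} = 148/3 + (1/3)p_{Alta}.
Similarly p_{Alta} = 317/6 + (1/3)p_{Borealis}.
Plugging p_{Alta} into Borealis's best response: p_{Borealis} = 148/3 + (1/3)(317/6 + (1/3)p_{Borealis}) ⇒ (8/9)p_{Borealis} = 1205/18, so p_{Borealis} = 75.3125.
Then p_{Alta} = 317/6 + (1/3)·75.3125 = 77.9375.
q_{Borealis} = 269 − 3·75.3125 + 2·77.9375 = 198.9375.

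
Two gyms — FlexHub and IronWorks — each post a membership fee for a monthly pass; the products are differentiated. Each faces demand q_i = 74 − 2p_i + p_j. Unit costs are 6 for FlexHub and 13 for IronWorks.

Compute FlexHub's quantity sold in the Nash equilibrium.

FlexHub's profit: π = (p_{FlexHub} − 6)(74 − 2p_{FlexHub} + p_{IronWorks}).
∂π/∂p_{FlexHub} = 86 − 4p_{FlexHub} + p_{IronWorks} = 0 ⇒ p_{FlexHub} = 21.5 + 0.25p_{IronWorks}.
Similarly p_{IronWorks} = 25 + 0.25p_{FlexHub}.
Plugging p_{IronWorks} into FlexHub's best response: p_{FlexHub} = 21.5 + 0.25(25 + 0.25p_{FlexHub}) ⇒ 0.9375p_{FlexHub} = 27.75, so p_{FlexHub} = 29.6.
Then p_{IronWorks} = 25 + 0.25·29.6 = 32.4.
q_{FlexHub} = 74 − 2·29.6 + 32.4 = 47.2.

47.2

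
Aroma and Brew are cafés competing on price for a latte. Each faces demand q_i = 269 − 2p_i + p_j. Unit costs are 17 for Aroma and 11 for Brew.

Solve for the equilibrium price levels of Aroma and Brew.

Aroma's profit: π = (p_{Aroma} − 17)(269 − 2p_{Aroma} + p_{Brew}).
∂π/∂p_{Aroma} = 303 − 4p_{Aroma} + p_{Brew} = 0 ⇒ p_{Aroma} = 75.75 + 0.25p_{Brew}.
Similarly p_{Brew} = 72.75 + 0.25p_{Aroma}.
Plugging p_{Brew} into Aroma's best response: p_{Aroma} = 75.75 + 0.25(72.75 + 0.25p_{Aroma}) ⇒ 0.9375p_{Aroma} = 93.9375, so p_{Aroma} = 100.2.
Then p_{Brew} = 72.75 + 0.25·100.2 = 97.8.

100.2, 97.8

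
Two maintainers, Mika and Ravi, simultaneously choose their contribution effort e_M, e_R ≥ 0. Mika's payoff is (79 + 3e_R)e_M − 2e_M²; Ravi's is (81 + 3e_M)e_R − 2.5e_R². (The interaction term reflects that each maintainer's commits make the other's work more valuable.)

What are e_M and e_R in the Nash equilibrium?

Expanding Mika's payoff: 79e_M + 3e_Re_M − 2e_M².
∂π/∂e_M = 79 + 3e_R − 4e_M = 0, so e_M = 19.75 + 0.75e_R.
Likewise for Ravi: e_R = 16.2 + 0.6e_M.
Plugging e_R into Mika's best response: e_M = 19.75 + 0.75(16.2 + 0.6e_M) ⇒ 0.55e_M = 31.9, so e_M = 58.
Then e_R = 16.2 + 0.6·58 = 51.

58, 51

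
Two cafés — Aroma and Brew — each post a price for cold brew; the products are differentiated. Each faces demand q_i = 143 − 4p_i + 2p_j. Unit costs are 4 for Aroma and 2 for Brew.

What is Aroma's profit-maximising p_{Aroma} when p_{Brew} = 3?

20.625

Aroma's profit: π = (p_{Aroma} − 4)(143 − 4p_{Aroma} + 2p_{Brew}).
∂π/∂p_{Aroma} = 159 − 8p_{Aroma} + 2p_{Brew} = 0 ⇒ p_{Aroma} = 19.875 + 0.25p_{Brew}.
At p_{Brew} = 3: p_{Aroma} = 19.875 + 0.25·3 = 20.625.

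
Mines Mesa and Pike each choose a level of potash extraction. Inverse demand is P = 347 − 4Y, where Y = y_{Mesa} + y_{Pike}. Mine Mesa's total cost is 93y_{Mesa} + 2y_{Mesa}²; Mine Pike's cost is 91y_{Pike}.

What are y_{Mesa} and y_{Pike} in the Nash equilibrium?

Mine Mesa's profit: π = y_{Mesa}(347 − 4(y_{Mesa} + y_{Pike})) − 93y_{Mesa} − 2y_{Mesa}².
∂π/∂y_{Mesa} = 254 − 12y_{Mesa} − 4y_{Pike} = 0, so y_{Mesa} = 127/6 − (1/3)y_{Pike}.
For Pike: ∂π/∂y_{Pike} = 256 − 8y_{Pike} − 4y_{Mesa} = 0 ⇒ y_{Pike} = 32 − 0.5y_{Mesa}.
Substituting the second reaction function into the first: y_{Mesa} = 127/6 − (1/3)(32 − 0.5y_{Mesa}), which gives (5/6)y_{Mesa} = 10.5 ⇒ y_{Mesa} = 12.6.
Then y_{Pike} = 32 − 0.5·12.6 = 25.7.

12.6, 25.7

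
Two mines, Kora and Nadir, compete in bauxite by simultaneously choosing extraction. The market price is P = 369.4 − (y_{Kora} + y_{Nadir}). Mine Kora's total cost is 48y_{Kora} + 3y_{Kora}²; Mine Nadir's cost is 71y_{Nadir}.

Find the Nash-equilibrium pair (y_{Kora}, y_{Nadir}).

22.96, 137.72

Mine Kora's profit: π = y_{Kora}(369.4 − (y_{Kora} + y_{Nadir})) − 48y_{Kora} − 3y_{Kora}².
∂π/∂y_{Kora} = 321.4 − 8y_{Kora} − y_{Nadir} = 0, so y_{Kora} = 40.175 − 0.125y_{Nadir}.
For Nadir: ∂π/∂y_{Nadir} = 298.4 − 2y_{Nadir} − y_{Kora} = 0 ⇒ y_{Nadir} = 149.2 − 0.5y_{Kora}.
Solving the two reaction functions simultaneously: (1 − (−0.125)(−0.5))y_{Kora} = 40.175 − 0.125·149.2, so 0.9375y_{Kora} = 21.525 and y_{Kora} = 22.96.
Then y_{Nadir} = 149.2 − 0.5·22.96 = 137.72.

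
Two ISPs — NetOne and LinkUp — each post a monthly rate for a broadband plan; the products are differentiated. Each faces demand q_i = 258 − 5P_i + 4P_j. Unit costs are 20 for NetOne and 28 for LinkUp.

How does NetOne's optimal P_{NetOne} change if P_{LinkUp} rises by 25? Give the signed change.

10

NetOne's profit: π = (P_{NetOne} − 20)(258 − 5P_{NetOne} + 4P_{LinkUp}).
∂π/∂P_{NetOne} = 358 − 10P_{NetOne} + 4P_{LinkUp} = 0 ⇒ P_{NetOne} = 35.8 + 0.4P_{LinkUp}.
The reaction-function slope is 0.4, so a 25-unit rise in P_{LinkUp} moves P_{NetOne} by 0.4 × 25 = 10. NetOne's best response rises — the actions are strategic complements.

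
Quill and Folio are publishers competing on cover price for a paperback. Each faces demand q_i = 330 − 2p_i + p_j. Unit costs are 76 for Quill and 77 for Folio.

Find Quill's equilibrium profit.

Quill's profit: π = (p_{Quill} − 76)(330 − 2p_{Quill} + p_{Folio}).
∂π/∂p_{Quill} = 482 − 4p_{Quill} + p_{Folio} = 0 ⇒ p_{Quill} = 120.5 + 0.25p_{Folio}.
Similarly p_{Folio} = 121 + 0.25p_{Quill}.
Plugging p_{Folio} into Quill's best response: p_{Quill} = 120.5 + 0.25(121 + 0.25p_{Quill}) ⇒ 0.9375p_{Quill} = 150.75, so p_{Quill} = 160.8.
Then p_{Folio} = 121 + 0.25·160.8 = 161.2.
q_{Quill} = 330 − 2·160.8 + 161.2 = 169.6.
Profit = (160.8 − 76)·169.6 = 14382.08.

14382.08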